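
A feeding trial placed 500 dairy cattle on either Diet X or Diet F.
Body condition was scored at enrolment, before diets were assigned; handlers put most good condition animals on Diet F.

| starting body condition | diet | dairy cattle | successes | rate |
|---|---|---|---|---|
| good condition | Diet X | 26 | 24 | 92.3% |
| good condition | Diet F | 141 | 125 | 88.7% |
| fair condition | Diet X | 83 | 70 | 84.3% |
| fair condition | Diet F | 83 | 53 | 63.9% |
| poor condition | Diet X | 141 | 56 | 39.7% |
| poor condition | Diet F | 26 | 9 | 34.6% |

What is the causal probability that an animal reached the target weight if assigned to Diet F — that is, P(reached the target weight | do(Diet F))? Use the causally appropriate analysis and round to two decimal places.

0.62

The imbalance in starting body condition arose from how dairy cattle were allocated, not from anything the diet did; and starting body condition independently affects the outcome. The pooled gap is confounded — condition on starting body condition.
Standardising Diet F to the population starting body condition mix: 0.334·125/141 + 0.332·53/83 + 0.334·9/26 = 0.624.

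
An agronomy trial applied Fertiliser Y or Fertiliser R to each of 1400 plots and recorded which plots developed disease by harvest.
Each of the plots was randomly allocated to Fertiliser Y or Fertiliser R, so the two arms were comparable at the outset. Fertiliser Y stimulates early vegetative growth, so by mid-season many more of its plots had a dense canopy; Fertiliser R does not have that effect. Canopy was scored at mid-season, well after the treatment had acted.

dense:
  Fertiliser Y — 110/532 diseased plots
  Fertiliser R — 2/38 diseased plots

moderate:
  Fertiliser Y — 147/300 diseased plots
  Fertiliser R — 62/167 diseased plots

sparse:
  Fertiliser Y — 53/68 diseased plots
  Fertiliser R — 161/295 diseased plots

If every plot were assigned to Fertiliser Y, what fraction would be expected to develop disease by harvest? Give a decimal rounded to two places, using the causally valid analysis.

Because the fertiliser influences mid-season canopy, mid-season canopy is a post-treatment mediator, not a confounder. Stratifying on it would bias the estimate; the causal effect is the crude pooled difference.
So P(outcome | do(Fertiliser Y)) is just the pooled rate for Fertiliser Y: 310/900 = 0.344.

0.34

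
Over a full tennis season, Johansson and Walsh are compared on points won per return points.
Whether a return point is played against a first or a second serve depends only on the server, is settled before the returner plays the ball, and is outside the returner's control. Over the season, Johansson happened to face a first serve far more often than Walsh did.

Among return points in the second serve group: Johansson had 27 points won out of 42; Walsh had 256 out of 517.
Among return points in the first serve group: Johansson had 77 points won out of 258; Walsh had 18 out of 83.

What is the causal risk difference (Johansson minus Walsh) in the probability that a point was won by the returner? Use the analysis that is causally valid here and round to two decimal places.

Within every serve type level Johansson has the higher rate, yet pooled Walsh does — Simpson's reversal.
Serve type satisfies the back-door criterion: it is not a descendant of the player, and it blocks the spurious path from player to outcome. Adjusting for it (i.e., using the within-serve type rates) gives the causal effect.
Adjusting over the population distribution of serve type: 0.621·(0.643−0.495) + 0.379·(0.298−0.217) = +0.123.

+0.12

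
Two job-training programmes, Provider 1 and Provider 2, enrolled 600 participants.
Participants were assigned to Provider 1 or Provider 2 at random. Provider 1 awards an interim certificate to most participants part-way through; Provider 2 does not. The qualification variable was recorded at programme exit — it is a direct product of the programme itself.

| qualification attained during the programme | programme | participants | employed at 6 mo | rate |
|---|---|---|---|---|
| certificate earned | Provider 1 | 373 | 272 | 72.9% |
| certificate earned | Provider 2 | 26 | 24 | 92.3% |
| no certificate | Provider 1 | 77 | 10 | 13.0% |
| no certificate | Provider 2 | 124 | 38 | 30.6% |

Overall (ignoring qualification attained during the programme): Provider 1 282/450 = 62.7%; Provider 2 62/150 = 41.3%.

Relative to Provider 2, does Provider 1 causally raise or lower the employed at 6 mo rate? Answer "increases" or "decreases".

Within every qualification attained during the programme level Provider 2 has the higher rate, yet pooled Provider 1 does — Simpson's reversal.
Qualification attained during the programme is downstream of the programme. One should not condition on a consequence of treatment, so the overall rates are the right comparison.
Pooled: Provider 1 62.7% vs Provider 2 41.3%; Provider 1 is higher overall.

increases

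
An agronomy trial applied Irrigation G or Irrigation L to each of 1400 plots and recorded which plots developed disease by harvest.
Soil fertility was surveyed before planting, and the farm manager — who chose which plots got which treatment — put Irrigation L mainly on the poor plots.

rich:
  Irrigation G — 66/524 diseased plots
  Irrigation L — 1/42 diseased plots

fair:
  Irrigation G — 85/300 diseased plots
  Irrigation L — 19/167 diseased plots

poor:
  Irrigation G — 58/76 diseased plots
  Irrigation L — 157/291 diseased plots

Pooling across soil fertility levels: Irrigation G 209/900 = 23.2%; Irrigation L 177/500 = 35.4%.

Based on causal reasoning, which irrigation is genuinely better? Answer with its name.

Irrigation L is lower inside every soil fertility stratum but Irrigation G is lower in aggregate. Whether to stratify depends on how soil fertility relates to the irrigation.
The imbalance in soil fertility arose from how plots were allocated, not from anything the irrigation did; and soil fertility independently affects the outcome. The pooled gap is confounded — condition on soil fertility.
Within each level — rich: 12.6% vs 2.4%; fair: 28.3% vs 11.4%; poor: 76.3% vs 54.0% — Irrigation L is lower every time.

Irrigation L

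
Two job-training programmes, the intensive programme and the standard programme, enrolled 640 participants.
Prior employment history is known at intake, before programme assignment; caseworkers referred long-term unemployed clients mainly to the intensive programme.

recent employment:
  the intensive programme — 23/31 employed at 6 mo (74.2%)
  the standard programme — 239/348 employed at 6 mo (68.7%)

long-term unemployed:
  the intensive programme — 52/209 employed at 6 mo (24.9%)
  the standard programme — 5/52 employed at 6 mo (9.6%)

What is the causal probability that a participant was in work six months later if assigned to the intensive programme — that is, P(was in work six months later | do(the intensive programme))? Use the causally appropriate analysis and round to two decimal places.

0.54

The stratified and pooled comparisons disagree (the intensive programme wins within each prior employment history; the standard programme wins overall), so the answer turns on the causal role of prior employment history.
Prior employment history satisfies the back-door criterion: it is not a descendant of the programme, and it blocks the spurious path from programme to outcome. Adjusting for it (i.e., using the within-prior employment history rates) gives the causal effect.
Standardising the intensive programme to the population prior employment history mix: 0.592·23/31 + 0.408·52/209 = 0.541.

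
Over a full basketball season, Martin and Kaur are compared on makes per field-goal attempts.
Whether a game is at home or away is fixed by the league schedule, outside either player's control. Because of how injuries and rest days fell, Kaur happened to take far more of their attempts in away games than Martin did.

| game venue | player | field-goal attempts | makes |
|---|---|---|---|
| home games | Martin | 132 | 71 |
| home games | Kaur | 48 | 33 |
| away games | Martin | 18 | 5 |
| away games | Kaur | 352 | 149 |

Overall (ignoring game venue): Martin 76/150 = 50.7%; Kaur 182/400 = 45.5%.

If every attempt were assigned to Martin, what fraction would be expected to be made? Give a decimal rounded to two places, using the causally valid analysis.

Kaur is higher inside every game venue stratum but Martin is higher in aggregate. Whether to stratify depends on how game venue relates to the player.
Nothing the player does changes game venue; the imbalance is an allocation artefact. With game venue also predicting the outcome, the pooled figure is confounded, and the within-stratum comparison is the causal one.
Standardising Martin to the population game venue mix: 0.327·71/132 + 0.673·5/18 = 0.363.

0.36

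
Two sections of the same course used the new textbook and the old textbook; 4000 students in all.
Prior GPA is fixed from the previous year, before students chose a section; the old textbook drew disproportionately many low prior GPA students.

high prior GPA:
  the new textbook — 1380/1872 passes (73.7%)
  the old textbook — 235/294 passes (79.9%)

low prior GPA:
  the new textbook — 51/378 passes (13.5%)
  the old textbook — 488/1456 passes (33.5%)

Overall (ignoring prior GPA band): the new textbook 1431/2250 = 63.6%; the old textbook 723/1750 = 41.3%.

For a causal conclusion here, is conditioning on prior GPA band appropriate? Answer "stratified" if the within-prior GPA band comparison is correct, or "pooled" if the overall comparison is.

stratified

The stratified and pooled comparisons disagree (the old textbook wins within each prior GPA band; the new textbook wins overall), so the answer turns on the causal role of prior GPA band.
Since prior GPA band is a pre-existing factor (not a product of the teaching method) and it affects the outcome on its own, it is a confounder. The stratified rates, not the pooled rate, identify the causal effect.
Within each level — high prior GPA: 73.7% vs 79.9%; low prior GPA: 13.5% vs 33.5% — the old textbook is higher every time.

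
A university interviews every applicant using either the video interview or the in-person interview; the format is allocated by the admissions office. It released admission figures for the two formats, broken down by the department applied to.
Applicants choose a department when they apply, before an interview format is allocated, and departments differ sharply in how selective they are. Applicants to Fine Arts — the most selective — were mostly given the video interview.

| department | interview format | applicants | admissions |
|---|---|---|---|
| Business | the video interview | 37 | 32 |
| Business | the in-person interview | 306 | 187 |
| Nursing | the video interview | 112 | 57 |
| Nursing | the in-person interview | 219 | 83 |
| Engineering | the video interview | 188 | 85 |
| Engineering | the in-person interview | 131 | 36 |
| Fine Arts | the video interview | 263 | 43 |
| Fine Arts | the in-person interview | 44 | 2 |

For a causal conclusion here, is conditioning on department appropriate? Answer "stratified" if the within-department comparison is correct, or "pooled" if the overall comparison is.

stratified

Department is set before the interview format has any effect — it is not caused by the interview format — and it independently drives the outcome. That makes it a confounder, so the causal comparison is within department levels.
Within each level — Business: 86.5% vs 61.1%; Nursing: 50.9% vs 37.9%; Engineering: 45.2% vs 27.5%; Fine Arts: 16.3% vs 4.5% — the video interview is higher every time.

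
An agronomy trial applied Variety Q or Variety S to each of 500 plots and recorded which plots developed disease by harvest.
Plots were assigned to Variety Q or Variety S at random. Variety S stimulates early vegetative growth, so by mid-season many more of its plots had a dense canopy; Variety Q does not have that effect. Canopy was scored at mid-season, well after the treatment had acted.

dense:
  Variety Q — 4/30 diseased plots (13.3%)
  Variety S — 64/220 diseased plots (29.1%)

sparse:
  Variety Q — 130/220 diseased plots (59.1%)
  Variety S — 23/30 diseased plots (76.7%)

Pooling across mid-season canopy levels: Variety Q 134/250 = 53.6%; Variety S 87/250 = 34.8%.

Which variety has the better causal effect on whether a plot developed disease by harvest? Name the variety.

Stratifying would compare varietys among plots the varietys themselves sorted into mid-season canopy groups — a form of selection on an intermediate. The unconditioned pooled rates give the total causal effect.
Pooled: Variety Q 53.6% vs Variety S 34.8%; Variety S is lower overall.

Variety S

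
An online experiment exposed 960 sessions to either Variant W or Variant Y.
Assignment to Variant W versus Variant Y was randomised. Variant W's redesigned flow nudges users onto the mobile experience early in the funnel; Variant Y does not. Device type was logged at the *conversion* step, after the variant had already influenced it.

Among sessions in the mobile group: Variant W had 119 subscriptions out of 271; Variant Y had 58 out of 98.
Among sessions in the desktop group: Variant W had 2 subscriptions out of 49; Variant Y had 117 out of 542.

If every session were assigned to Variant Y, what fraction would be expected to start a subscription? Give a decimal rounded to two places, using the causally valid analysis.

0.27

Within every device type level Variant Y has the higher rate, yet pooled Variant W does — Simpson's reversal.
Device type lies on the pathway variant → device type → outcome, so adjusting for it blocks the indirect effect. For the total causal effect of variant, use the unadjusted pooled rates.
So P(outcome | do(Variant Y)) is just the pooled rate for Variant Y: 175/640 = 0.273.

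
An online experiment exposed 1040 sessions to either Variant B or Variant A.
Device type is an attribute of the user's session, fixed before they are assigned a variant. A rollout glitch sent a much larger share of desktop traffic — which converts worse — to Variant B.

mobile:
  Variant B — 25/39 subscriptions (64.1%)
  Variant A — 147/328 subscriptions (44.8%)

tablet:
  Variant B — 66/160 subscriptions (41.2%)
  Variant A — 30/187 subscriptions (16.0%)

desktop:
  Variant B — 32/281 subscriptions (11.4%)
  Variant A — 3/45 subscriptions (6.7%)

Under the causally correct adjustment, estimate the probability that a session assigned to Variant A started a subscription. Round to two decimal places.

0.23

Since device type is a pre-existing factor (not a product of the variant) and it affects the outcome on its own, it is a confounder. The stratified rates, not the pooled rate, identify the causal effect.
Standardising Variant A to the population device type mix: 0.353·147/328 + 0.334·30/187 + 0.313·3/45 = 0.233.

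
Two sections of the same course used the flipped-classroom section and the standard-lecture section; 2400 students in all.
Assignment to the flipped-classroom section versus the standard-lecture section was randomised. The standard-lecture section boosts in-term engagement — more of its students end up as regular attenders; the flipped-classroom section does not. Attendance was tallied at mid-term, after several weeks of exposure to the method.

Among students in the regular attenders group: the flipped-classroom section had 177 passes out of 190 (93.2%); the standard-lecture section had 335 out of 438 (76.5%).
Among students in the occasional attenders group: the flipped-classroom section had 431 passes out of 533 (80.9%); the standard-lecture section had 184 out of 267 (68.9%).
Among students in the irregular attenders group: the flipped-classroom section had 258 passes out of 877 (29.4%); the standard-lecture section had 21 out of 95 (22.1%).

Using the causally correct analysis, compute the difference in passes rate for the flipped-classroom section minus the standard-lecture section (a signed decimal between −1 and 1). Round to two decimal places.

The mid-term attendance-specific comparison favours the flipped-classroom section throughout, but the pooled figures favour the standard-lecture section. The question is whether to condition on mid-term attendance.
Stratifying would compare teaching methods among students the teaching methods themselves sorted into mid-term attendance groups — a form of selection on an intermediate. The unconditioned pooled rates give the total causal effect.
The causal difference is the pooled difference: 0.541 − 0.675 = -0.134.

-0.13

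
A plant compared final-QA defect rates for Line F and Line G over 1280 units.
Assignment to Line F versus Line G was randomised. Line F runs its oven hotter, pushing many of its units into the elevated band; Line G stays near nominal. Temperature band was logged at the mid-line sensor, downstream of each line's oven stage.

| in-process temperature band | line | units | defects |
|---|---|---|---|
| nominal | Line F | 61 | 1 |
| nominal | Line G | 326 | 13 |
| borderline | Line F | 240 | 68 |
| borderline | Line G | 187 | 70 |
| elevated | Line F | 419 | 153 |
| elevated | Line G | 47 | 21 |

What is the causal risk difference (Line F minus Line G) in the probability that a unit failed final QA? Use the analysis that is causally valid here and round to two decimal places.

+0.12

In-process temperature band here is a post-treatment variable shaped by the line; conditioning on it would introduce bias rather than remove it. The overall comparison is the causal one.
The causal difference is the pooled difference: 0.308 − 0.186 = +0.123.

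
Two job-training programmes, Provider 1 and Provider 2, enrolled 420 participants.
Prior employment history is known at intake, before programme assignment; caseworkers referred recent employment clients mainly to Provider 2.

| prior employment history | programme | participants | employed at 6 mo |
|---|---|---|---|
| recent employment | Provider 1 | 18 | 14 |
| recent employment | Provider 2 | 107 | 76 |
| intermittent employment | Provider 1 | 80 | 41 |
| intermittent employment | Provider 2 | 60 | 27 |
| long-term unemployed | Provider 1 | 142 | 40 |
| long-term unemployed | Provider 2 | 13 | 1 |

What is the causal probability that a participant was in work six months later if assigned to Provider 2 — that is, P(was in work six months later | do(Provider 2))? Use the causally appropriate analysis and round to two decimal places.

Within every prior employment history level Provider 1 has the higher rate, yet pooled Provider 2 does — Simpson's reversal.
Prior employment history is set before the programme has any effect — it is not caused by the programme — and it independently drives the outcome. That makes it a confounder, so the causal comparison is within prior employment history levels.
Standardising Provider 2 to the population prior employment history mix: 0.298·76/107 + 0.333·27/60 + 0.369·1/13 = 0.390.

0.39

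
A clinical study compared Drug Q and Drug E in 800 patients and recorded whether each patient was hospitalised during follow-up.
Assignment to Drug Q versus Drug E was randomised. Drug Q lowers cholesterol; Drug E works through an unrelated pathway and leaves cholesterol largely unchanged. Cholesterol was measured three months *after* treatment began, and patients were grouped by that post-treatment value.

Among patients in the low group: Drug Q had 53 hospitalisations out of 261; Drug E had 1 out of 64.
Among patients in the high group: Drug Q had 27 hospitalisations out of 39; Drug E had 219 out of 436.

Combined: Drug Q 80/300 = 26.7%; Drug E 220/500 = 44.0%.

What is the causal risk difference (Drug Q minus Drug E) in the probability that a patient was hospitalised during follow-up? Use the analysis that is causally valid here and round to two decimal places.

Cholesterol is downstream of the drug. One should not condition on a consequence of treatment, so the overall rates are the right comparison.
The causal difference is the pooled difference: 0.267 − 0.440 = -0.173.

-0.17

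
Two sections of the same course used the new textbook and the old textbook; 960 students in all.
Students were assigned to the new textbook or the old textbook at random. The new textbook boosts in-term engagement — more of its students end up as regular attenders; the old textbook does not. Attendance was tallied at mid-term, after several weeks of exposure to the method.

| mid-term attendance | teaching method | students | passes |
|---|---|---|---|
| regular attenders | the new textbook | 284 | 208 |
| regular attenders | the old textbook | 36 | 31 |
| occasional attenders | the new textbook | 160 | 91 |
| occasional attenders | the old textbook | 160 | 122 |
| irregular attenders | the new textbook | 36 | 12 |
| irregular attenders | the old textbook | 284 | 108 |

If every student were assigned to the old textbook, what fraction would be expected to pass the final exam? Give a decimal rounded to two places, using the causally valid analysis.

0.54

the old textbook is higher inside every mid-term attendance stratum but the new textbook is higher in aggregate. Whether to stratify depends on how mid-term attendance relates to the teaching method.
Mid-term attendance lies on the pathway teaching method → mid-term attendance → outcome, so adjusting for it blocks the indirect effect. For the total causal effect of teaching method, use the unadjusted pooled rates.
So P(outcome | do(the old textbook)) is just the pooled rate for the old textbook: 261/480 = 0.544.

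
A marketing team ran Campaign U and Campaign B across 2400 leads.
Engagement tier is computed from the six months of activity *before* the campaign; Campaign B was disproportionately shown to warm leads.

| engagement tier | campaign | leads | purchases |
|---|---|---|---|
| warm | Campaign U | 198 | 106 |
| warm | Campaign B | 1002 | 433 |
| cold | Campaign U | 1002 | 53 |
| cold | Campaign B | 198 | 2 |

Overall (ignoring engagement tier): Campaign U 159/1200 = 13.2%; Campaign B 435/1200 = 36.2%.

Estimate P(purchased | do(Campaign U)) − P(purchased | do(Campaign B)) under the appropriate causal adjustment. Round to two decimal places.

+0.07

Within every engagement tier level Campaign U has the higher rate, yet pooled Campaign B does — Simpson's reversal.
Engagement tier satisfies the back-door criterion: it is not a descendant of the campaign, and it blocks the spurious path from campaign to outcome. Adjusting for it (i.e., using the within-engagement tier rates) gives the causal effect.
Adjusting over the population distribution of engagement tier: 0.500·(0.535−0.432) + 0.500·(0.053−0.010) = +0.073.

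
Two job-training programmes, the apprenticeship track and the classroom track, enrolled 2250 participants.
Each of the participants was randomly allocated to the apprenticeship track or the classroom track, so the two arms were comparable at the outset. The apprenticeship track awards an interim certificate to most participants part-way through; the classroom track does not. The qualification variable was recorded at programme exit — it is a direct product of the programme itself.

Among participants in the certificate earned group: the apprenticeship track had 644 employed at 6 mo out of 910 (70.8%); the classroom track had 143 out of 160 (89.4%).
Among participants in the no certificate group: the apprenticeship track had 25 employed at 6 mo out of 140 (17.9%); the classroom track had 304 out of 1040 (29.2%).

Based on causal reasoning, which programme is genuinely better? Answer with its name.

the classroom track is higher inside every qualification attained during the programme stratum but the apprenticeship track is higher in aggregate. Whether to stratify depends on how qualification attained during the programme relates to the programme.
Qualification attained during the programme here is a post-treatment variable shaped by the programme; conditioning on it would introduce bias rather than remove it. The overall comparison is the causal one.
Pooled: the apprenticeship track 63.7% vs the classroom track 37.2%; the apprenticeship track is higher overall.

the apprenticeship track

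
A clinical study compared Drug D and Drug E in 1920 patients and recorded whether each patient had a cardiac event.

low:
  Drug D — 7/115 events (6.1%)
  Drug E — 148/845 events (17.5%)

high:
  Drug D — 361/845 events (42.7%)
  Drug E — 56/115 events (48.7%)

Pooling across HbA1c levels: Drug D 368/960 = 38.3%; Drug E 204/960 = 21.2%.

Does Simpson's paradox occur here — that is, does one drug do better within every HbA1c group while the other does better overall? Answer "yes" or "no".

Within each HbA1c level (low 6.1% vs 17.5%; high 42.7% vs 48.7%), Drug D has the lower rate every time. Pooled: 38.3% vs 21.2% — Drug E has the lower rate overall. The two comparisons disagree.

yes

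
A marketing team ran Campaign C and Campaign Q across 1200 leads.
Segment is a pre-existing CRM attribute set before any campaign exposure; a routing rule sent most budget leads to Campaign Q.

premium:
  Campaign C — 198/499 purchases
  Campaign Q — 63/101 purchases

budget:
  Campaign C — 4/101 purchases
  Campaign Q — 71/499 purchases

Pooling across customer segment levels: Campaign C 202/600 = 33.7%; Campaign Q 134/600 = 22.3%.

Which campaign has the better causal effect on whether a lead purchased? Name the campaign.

Within every customer segment level Campaign Q has the higher rate, yet pooled Campaign C does — Simpson's reversal.
Here customer segment is a common cause — it drives both which campaign a case falls under and the outcome. The crude comparison mixes populations; the stratum-specific rates are the causally relevant ones.
Within each level — premium: 39.7% vs 62.4%; budget: 4.0% vs 14.2% — Campaign Q is higher every time.

Campaign Q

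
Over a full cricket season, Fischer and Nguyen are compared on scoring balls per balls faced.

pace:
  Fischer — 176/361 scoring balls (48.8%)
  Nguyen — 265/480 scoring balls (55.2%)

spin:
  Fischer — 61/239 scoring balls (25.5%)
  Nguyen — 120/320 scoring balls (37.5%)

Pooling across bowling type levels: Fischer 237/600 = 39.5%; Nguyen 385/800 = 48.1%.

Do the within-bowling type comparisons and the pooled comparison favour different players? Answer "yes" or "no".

Within each bowling type level (pace 48.8% vs 55.2%; spin 25.5% vs 37.5%), Nguyen has the higher rate every time. Pooled: 39.5% vs 48.1% — Nguyen has the higher rate overall. They agree.

no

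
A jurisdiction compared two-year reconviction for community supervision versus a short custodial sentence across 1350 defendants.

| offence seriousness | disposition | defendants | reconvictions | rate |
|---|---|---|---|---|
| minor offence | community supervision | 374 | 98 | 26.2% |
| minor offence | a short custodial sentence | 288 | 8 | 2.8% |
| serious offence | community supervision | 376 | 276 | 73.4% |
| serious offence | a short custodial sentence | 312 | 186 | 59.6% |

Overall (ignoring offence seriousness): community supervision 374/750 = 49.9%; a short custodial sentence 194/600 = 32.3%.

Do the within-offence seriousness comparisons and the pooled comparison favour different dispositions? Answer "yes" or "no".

Within each offence seriousness level (minor offence 26.2% vs 2.8%; serious offence 73.4% vs 59.6%), a short custodial sentence has the lower rate every time. Pooled: 49.9% vs 32.3% — a short custodial sentence has the lower rate overall. They agree.

no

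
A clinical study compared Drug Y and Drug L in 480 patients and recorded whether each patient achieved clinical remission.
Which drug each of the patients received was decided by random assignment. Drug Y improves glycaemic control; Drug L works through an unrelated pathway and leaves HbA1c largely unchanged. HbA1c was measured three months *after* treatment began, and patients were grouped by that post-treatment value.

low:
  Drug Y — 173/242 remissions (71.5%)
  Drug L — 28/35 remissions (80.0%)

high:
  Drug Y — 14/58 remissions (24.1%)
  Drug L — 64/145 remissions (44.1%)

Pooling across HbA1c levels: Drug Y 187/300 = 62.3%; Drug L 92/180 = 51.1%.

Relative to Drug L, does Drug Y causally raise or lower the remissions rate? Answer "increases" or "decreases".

increases

HbA1c here is a post-treatment variable shaped by the drug; conditioning on it would introduce bias rather than remove it. The overall comparison is the causal one.
Pooled: Drug Y 62.3% vs Drug L 51.1%; Drug Y is higher overall.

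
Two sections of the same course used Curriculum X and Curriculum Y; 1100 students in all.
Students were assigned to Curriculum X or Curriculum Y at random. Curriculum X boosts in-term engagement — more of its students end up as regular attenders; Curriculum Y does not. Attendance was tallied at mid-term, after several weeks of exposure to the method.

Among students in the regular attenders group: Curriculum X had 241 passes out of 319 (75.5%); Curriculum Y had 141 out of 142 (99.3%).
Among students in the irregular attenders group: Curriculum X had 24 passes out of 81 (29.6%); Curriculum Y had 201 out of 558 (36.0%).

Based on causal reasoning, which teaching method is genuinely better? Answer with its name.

Curriculum X

The distribution of mid-term attendance is itself part of what the teaching method does — it is an intermediate outcome. Holding it fixed would remove that part of the effect; the total effect is the pooled difference.
Pooled: Curriculum X 66.2% vs Curriculum Y 48.9%; Curriculum X is higher overall.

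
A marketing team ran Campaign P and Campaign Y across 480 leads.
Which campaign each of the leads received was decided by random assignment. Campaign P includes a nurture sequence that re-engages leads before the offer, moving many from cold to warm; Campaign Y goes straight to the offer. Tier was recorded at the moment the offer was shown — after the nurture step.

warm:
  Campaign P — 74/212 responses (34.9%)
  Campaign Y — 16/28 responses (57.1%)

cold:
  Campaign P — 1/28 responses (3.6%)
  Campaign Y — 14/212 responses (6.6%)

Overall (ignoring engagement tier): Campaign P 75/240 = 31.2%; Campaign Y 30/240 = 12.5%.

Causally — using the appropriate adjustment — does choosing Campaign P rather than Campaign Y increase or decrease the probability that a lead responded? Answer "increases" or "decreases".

increases

The stratified and pooled comparisons disagree (Campaign Y wins within each engagement tier; Campaign P wins overall), so the answer turns on the causal role of engagement tier.
Engagement tier here is a post-treatment variable shaped by the campaign; conditioning on it would introduce bias rather than remove it. The overall comparison is the causal one.
Pooled: Campaign P 31.2% vs Campaign Y 12.5%; Campaign P is higher overall.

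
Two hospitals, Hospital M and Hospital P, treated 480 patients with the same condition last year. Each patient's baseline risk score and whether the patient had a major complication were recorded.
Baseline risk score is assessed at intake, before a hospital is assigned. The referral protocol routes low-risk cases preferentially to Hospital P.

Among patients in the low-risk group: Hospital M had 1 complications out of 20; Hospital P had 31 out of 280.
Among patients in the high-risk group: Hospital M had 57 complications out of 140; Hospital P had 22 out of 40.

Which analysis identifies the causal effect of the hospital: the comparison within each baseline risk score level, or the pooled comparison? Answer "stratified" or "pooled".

stratified

Here baseline risk score is a common cause — it drives both which hospital a case falls under and the outcome. The crude comparison mixes populations; the stratum-specific rates are the causally relevant ones.
Within each level — low-risk: 5.0% vs 11.1%; high-risk: 40.7% vs 55.0% — Hospital M is lower every time.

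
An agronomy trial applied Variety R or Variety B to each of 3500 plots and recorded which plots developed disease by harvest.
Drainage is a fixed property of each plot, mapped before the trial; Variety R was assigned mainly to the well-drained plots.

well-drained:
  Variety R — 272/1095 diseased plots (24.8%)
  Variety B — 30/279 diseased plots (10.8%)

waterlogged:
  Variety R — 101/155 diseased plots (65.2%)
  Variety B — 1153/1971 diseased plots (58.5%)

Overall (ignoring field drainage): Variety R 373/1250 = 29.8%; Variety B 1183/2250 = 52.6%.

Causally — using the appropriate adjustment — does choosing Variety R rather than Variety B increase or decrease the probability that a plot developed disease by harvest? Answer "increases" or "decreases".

increases

The field drainage-specific comparison favours Variety B throughout, but the pooled figures favour Variety R. The question is whether to condition on field drainage.
Field drainage differs across varietys for reasons unrelated to any effect of the variety itself, and it separately predicts the outcome — a classic confounder. We must compare within field drainage levels.
Within each level — well-drained: 24.8% vs 10.8%; waterlogged: 65.2% vs 58.5% — Variety B is lower every time.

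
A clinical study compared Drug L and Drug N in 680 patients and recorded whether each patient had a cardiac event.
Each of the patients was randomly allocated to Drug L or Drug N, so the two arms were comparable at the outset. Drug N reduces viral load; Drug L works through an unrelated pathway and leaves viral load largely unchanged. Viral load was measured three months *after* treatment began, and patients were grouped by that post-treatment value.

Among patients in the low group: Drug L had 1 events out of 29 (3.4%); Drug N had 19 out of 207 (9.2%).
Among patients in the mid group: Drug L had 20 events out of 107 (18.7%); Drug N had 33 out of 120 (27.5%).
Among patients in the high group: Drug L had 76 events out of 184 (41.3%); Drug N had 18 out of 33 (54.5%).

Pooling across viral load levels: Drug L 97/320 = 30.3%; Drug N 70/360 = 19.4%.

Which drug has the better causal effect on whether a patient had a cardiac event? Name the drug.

Within every viral load level Drug L has the lower rate, yet pooled Drug N does — Simpson's reversal.
Because the drug influences viral load, viral load is a post-treatment mediator, not a confounder. Stratifying on it would bias the estimate; the causal effect is the crude pooled difference.
Pooled: Drug L 30.3% vs Drug N 19.4%; Drug N is lower overall.

Drug N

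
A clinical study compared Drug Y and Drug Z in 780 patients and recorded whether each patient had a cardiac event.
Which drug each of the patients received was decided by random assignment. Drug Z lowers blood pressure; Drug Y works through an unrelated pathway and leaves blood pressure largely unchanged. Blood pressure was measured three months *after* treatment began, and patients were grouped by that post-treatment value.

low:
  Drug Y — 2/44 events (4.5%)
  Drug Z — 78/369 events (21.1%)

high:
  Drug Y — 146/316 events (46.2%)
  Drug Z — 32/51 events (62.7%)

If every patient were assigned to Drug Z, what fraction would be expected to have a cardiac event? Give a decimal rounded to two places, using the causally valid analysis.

0.26

Stratifying would compare drugs among patients the drugs themselves sorted into blood pressure groups — a form of selection on an intermediate. The unconditioned pooled rates give the total causal effect.
So P(outcome | do(Drug Z)) is just the pooled rate for Drug Z: 110/420 = 0.262.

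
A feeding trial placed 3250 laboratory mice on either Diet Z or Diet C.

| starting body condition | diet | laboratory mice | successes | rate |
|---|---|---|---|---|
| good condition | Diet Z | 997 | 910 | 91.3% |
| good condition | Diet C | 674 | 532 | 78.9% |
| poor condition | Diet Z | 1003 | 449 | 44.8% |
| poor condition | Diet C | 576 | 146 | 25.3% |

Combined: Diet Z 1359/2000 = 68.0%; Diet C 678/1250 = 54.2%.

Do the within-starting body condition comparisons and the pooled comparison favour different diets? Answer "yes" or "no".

Within each starting body condition level (good condition 91.3% vs 78.9%; poor condition 44.8% vs 25.3%), Diet Z has the higher rate every time. Pooled: 68.0% vs 54.2% — Diet Z has the higher rate overall. They agree.

no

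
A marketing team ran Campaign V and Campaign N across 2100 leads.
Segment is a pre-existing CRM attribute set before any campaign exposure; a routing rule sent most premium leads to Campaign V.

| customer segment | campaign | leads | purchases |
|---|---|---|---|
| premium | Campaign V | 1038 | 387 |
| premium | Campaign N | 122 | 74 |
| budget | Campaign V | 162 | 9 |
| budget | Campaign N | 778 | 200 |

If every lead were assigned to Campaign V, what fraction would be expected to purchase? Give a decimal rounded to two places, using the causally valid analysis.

The stratified and pooled comparisons disagree (Campaign N wins within each customer segment; Campaign V wins overall), so the answer turns on the causal role of customer segment.
Nothing the campaign does changes customer segment; the imbalance is an allocation artefact. With customer segment also predicting the outcome, the pooled figure is confounded, and the within-stratum comparison is the causal one.
Standardising Campaign V to the population customer segment mix: 0.552·387/1038 + 0.448·9/162 = 0.231.

0.23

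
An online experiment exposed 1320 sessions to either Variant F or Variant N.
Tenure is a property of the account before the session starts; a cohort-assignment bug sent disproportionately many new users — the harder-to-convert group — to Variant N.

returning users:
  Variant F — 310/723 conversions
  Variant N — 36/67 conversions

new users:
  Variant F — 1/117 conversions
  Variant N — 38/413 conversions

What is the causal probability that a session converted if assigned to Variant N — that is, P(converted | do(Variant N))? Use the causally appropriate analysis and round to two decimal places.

0.36

User tenure satisfies the back-door criterion: it is not a descendant of the variant, and it blocks the spurious path from variant to outcome. Adjusting for it (i.e., using the within-user tenure rates) gives the causal effect.
Standardising Variant N to the population user tenure mix: 0.598·36/67 + 0.402·38/413 = 0.359.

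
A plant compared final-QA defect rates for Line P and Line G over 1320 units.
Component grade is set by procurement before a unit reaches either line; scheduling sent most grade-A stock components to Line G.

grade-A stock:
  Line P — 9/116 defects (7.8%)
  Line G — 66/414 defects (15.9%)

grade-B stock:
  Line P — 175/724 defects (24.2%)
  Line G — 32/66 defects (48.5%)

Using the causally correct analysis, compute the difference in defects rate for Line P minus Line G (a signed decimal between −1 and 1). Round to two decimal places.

-0.18

Within every component grade level Line P has the lower rate, yet pooled Line G does — Simpson's reversal.
The imbalance in component grade arose from how units were allocated, not from anything the line did; and component grade independently affects the outcome. The pooled gap is confounded — condition on component grade.
Adjusting over the population distribution of component grade: 0.402·(0.078−0.159) + 0.598·(0.242−0.485) = -0.178.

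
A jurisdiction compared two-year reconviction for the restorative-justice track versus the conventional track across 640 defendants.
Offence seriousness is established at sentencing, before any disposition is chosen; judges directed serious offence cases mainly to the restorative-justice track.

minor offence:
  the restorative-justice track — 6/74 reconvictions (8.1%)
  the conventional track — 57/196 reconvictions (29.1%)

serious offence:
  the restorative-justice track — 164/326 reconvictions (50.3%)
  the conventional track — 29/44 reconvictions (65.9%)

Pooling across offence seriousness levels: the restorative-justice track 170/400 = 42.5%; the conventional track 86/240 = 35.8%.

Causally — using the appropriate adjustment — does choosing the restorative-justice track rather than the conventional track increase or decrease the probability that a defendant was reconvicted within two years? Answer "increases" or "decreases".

decreases

Since offence seriousness is a pre-existing factor (not a product of the disposition) and it affects the outcome on its own, it is a confounder. The stratified rates, not the pooled rate, identify the causal effect.
Within each level — minor offence: 8.1% vs 29.1%; serious offence: 50.3% vs 65.9% — the restorative-justice track is lower every time.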